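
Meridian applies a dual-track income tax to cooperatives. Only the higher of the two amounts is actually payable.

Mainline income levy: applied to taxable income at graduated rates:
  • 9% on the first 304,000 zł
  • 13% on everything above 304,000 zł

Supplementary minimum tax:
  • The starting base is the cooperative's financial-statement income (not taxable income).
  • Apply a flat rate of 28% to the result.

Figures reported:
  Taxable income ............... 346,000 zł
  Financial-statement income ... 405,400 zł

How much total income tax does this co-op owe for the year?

Supplementary minimum tax:
  Base (financial-statement income): 405,400 zł
  405,400 zł × 28% = 113,512 zł

Mainline income levy:
  304,000 zł × 9% = 27,360 zł
  42,000 zł × 13% = 5,460 zł
  → 32,820 zł

113,512 zł > 32,820 zł, so the supplementary minimum tax is the binding amount.

113,512 zł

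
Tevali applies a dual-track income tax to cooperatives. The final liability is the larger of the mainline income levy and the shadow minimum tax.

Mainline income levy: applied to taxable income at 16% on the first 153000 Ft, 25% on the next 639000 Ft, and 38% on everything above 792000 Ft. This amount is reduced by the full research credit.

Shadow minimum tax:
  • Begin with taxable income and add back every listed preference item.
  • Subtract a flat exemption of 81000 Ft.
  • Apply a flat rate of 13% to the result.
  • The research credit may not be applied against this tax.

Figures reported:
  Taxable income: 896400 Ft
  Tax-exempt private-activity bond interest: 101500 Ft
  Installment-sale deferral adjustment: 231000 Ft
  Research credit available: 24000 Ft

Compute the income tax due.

199902 Ft

Mainline income levy:
  153000 Ft × 16% = 24480 Ft
  639000 Ft × 25% = 159750 Ft
  104400 Ft × 38% = 39672 Ft
  → 223902 Ft
  Less research credit 24000 Ft → 199902 Ft

Shadow minimum tax:
  Adjusted income: 896400 Ft + 101500 Ft + 231000 Ft = 1228900 Ft
  Less exemption 81000 Ft → base 1147900 Ft
  1147900 Ft × 13% = 149227 Ft

199902 Ft > 149227 Ft, so the mainline income levy governs.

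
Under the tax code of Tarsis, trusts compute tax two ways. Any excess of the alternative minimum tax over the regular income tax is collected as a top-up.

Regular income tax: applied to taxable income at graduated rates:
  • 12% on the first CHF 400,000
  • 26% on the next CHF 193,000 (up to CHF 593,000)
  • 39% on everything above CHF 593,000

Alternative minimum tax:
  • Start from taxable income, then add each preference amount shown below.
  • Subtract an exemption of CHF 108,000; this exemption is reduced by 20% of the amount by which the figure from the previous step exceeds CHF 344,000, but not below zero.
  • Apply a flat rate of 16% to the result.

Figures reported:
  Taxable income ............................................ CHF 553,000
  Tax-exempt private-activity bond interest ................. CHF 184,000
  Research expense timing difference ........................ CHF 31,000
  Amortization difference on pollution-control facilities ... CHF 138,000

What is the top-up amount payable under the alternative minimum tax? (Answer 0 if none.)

Regular income tax:
  CHF 400,000 × 12% = CHF 48,000
  CHF 153,000 × 26% = CHF 39,780
  → CHF 87,780

Alternative minimum tax:
  Adjusted income: CHF 553,000 + CHF 184,000 + CHF 31,000 + CHF 138,000 = CHF 906,000
  Exemption: 20% × (CHF 906,000 − CHF 344,000) = CHF 112,400 ≥ CHF 108,000, so the exemption is fully phased out
  Base: CHF 906,000 − CHF 0 = CHF 906,000
  CHF 906,000 × 16% = CHF 144,960

Excess of alternative minimum tax over regular income tax: CHF 144,960 − CHF 87,780 = CHF 57,180.

CHF 57,180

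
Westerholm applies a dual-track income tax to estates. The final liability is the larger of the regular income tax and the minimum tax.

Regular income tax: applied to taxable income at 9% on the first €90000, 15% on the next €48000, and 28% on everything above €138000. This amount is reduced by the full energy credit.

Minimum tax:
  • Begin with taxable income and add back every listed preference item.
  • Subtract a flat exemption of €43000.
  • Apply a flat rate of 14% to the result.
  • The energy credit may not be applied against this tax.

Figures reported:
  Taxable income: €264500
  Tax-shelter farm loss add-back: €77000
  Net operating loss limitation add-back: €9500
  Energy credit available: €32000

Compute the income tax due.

Regular income tax:
  €90000 × 9% = €8100
  €48000 × 15% = €7200
  €126500 × 28% = €35420
  → €50720
  Less energy credit €32000 → €18720

Minimum tax:
  Adjusted income: €264500 + €77000 + €9500 = €351000
  Less exemption €43000 → base €308000
  €308000 × 14% = €43120

€43120 > €18720, so the minimum tax is the binding amount.

€43120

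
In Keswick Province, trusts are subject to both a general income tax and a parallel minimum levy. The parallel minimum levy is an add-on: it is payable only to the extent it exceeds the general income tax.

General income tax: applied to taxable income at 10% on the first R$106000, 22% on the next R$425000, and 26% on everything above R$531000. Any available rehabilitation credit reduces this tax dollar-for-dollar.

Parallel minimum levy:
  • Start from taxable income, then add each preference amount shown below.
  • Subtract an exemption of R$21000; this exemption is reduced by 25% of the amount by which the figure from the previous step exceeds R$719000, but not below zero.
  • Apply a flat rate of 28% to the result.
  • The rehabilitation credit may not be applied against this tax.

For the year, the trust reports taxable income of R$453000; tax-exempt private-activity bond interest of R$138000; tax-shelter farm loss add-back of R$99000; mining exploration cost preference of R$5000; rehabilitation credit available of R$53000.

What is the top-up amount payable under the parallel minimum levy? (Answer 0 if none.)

General income tax:
  R$106000 × 10% = R$10600
  R$347000 × 22% = R$76340
  → R$86940
  Less rehabilitation credit R$53000 → R$33940

Parallel minimum levy:
  Adjusted income: R$453000 + R$138000 + R$99000 + R$5000 = R$695000
  Exemption: R$695000 ≤ R$719000, so full R$21000 applies
  Base: R$695000 − R$21000 = R$674000
  R$674000 × 28% = R$188720

Excess of parallel minimum levy over general income tax: R$188720 − R$33940 = R$154780.

R$154780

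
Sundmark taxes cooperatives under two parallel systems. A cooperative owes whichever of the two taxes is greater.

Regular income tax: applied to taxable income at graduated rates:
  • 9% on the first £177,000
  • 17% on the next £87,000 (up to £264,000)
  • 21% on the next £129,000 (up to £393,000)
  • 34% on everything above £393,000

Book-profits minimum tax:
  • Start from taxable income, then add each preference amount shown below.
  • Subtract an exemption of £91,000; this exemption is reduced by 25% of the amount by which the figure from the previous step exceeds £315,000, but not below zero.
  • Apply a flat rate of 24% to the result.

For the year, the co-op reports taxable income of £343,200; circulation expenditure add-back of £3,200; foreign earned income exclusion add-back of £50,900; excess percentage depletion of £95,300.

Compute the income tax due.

Regular income tax:
  £177,000 × 9% = £15,930
  £87,000 × 17% = £14,790
  £79,200 × 21% = £16,632
  → £47,352

Book-profits minimum tax:
  Adjusted income: £343,200 + £3,200 + £50,900 + £95,300 = £492,600
  Exemption: £91,000 − 25% × (£492,600 − £315,000) = £91,000 − £44,400 = £46,600
  Base: £492,600 − £46,600 = £446,000
  £446,000 × 24% = £107,040

£107,040 > £47,352, so the book-profits minimum tax is the binding amount.

£107,040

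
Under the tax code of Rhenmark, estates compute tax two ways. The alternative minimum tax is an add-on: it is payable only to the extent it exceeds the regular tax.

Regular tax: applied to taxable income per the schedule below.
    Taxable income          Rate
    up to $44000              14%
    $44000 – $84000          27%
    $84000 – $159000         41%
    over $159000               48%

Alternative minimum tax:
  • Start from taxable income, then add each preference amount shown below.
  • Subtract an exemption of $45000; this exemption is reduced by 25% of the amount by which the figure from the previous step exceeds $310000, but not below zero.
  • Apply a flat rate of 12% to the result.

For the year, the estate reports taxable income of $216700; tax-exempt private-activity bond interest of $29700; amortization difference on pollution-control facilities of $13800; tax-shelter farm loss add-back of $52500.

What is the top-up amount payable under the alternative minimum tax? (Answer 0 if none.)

$0

Regular tax:
  $44000 × 14% = $6160
  $40000 × 27% = $10800
  $75000 × 41% = $30750
  $57700 × 48% = $27696
  → $75406

Alternative minimum tax:
  Adjusted income: $216700 + $29700 + $13800 + $52500 = $312700
  Exemption: $45000 − 25% × ($312700 − $310000) = $45000 − $675 = $44325
  Base: $312700 − $44325 = $268375
  $268375 × 12% = $32205

$32205 ≤ $75406, so no add-on is due.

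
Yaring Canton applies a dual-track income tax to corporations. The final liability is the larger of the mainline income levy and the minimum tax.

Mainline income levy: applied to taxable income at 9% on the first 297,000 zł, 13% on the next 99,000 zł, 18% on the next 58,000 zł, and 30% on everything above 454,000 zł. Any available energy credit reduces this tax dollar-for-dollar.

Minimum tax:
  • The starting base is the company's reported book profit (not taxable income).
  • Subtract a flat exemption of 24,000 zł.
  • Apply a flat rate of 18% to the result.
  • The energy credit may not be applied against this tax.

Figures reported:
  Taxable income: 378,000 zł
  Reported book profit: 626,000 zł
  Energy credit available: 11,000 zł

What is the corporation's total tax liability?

Minimum tax:
  Base (reported book profit): 626,000 zł
  Less exemption 24,000 zł → base 602,000 zł
  602,000 zł × 18% = 108,360 zł

Mainline income levy:
  297,000 zł × 9% = 26,730 zł
  81,000 zł × 13% = 10,530 zł
  → 37,260 zł
  Less energy credit 11,000 zł → 26,260 zł

108,360 zł > 26,260 zł, so the minimum tax is the binding amount.

108,360 zł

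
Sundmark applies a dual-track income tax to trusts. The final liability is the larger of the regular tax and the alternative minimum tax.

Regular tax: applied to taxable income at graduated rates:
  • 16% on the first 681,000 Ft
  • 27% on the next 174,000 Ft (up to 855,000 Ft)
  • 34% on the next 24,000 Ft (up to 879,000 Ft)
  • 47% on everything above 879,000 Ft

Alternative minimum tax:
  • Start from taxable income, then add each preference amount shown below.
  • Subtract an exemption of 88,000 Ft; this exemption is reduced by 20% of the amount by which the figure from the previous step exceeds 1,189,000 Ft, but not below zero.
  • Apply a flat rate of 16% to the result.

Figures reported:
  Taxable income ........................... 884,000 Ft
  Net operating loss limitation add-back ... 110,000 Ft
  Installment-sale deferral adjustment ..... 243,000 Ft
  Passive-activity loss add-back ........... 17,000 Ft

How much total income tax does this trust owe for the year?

188,640 Ft

Alternative minimum tax:
  Adjusted income: 884,000 Ft + 110,000 Ft + 243,000 Ft + 17,000 Ft = 1,254,000 Ft
  Exemption: 88,000 Ft − 20% × (1,254,000 Ft − 1,189,000 Ft) = 88,000 Ft − 13,000 Ft = 75,000 Ft
  Base: 1,254,000 Ft − 75,000 Ft = 1,179,000 Ft
  1,179,000 Ft × 16% = 188,640 Ft

Regular tax:
  681,000 Ft × 16% = 108,960 Ft
  174,000 Ft × 27% = 46,980 Ft
  24,000 Ft × 34% = 8,160 Ft
  5,000 Ft × 47% = 2,350 Ft
  → 166,450 Ft

188,640 Ft > 166,450 Ft, so the alternative minimum tax is the binding amount.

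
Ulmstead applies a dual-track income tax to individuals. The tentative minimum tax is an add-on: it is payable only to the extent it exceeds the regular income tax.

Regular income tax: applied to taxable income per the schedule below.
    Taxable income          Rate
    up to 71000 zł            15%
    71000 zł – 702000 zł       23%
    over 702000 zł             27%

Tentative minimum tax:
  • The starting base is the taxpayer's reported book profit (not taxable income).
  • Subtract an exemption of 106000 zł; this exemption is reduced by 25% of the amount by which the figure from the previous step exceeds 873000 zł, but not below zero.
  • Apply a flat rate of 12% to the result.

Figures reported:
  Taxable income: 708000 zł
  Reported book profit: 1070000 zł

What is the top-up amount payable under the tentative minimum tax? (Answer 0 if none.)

0 zł

Regular income tax:
  71000 zł × 15% = 10650 zł
  631000 zł × 23% = 145130 zł
  6000 zł × 27% = 1620 zł
  → 157400 zł

Tentative minimum tax:
  Base (reported book profit): 1070000 zł
  Exemption: 106000 zł − 25% × (1070000 zł − 873000 zł) = 106000 zł − 49250 zł = 56750 zł
  Base: 1070000 zł − 56750 zł = 1013250 zł
  1013250 zł × 12% = 121590 zł

121590 zł ≤ 157400 zł, so no add-on is due.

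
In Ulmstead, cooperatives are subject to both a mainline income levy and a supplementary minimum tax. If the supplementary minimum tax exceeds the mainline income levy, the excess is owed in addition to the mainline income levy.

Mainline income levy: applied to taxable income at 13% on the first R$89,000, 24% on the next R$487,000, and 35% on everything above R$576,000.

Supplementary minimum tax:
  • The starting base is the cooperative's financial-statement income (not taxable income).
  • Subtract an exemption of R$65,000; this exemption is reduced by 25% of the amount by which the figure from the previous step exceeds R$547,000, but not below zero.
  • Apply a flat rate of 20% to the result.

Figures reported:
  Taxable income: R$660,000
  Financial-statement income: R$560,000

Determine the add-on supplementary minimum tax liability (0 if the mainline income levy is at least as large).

Mainline income levy:
  R$89,000 × 13% = R$11,570
  R$487,000 × 24% = R$116,880
  R$84,000 × 35% = R$29,400
  → R$157,850

Supplementary minimum tax:
  Base (financial-statement income): R$560,000
  Exemption: R$65,000 − 25% × (R$560,000 − R$547,000) = R$65,000 − R$3,250 = R$61,750
  Base: R$560,000 − R$61,750 = R$498,250
  R$498,250 × 20% = R$99,650

R$99,650 ≤ R$157,850, so no add-on is due.

R$0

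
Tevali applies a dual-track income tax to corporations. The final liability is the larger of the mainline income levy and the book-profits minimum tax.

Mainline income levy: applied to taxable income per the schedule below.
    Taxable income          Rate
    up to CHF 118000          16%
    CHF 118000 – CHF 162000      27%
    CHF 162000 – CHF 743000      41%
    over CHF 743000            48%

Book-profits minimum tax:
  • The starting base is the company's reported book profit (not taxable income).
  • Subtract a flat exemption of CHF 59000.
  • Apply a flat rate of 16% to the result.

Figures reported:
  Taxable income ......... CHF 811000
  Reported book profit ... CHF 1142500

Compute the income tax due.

Mainline income levy:
  CHF 118000 × 16% = CHF 18880
  CHF 44000 × 27% = CHF 11880
  CHF 581000 × 41% = CHF 238210
  CHF 68000 × 48% = CHF 32640
  → CHF 301610

Book-profits minimum tax:
  Base (reported book profit): CHF 1142500
  Less exemption CHF 59000 → base CHF 1083500
  CHF 1083500 × 16% = CHF 173360

CHF 301610 > CHF 173360, so the mainline income levy governs.

CHF 301610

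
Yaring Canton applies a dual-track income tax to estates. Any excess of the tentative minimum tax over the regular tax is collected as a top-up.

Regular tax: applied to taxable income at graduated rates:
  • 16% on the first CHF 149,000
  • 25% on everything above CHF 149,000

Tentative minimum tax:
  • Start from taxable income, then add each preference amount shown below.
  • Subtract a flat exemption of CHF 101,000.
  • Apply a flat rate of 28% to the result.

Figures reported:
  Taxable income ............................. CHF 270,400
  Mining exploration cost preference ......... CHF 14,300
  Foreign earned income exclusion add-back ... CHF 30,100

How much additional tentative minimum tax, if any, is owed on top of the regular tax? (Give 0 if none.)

CHF 5,674

Tentative minimum tax:
  Adjusted income: CHF 270,400 + CHF 14,300 + CHF 30,100 = CHF 314,800
  Less exemption CHF 101,000 → base CHF 213,800
  CHF 213,800 × 28% = CHF 59,864

Regular tax:
  CHF 149,000 × 16% = CHF 23,840
  CHF 121,400 × 25% = CHF 30,350
  → CHF 54,190

Excess of tentative minimum tax over regular tax: CHF 59,864 − CHF 54,190 = CHF 5,674.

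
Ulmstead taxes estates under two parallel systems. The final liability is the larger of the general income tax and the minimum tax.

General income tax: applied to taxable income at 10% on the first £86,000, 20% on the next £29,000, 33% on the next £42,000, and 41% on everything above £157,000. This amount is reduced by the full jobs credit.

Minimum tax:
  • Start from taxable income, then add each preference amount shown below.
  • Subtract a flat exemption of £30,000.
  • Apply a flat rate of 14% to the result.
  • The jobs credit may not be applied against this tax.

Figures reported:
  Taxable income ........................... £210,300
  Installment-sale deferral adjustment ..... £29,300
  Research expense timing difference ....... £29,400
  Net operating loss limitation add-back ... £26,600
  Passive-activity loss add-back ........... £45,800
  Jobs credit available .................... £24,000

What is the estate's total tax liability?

Minimum tax:
  Adjusted income: £210,300 + £29,300 + £29,400 + £26,600 + £45,800 = £341,400
  Less exemption £30,000 → base £311,400
  £311,400 × 14% = £43,596

General income tax:
  £86,000 × 10% = £8,600
  £29,000 × 20% = £5,800
  £42,000 × 33% = £13,860
  £53,300 × 41% = £21,853
  → £50,113
  Less jobs credit £24,000 → £26,113

£43,596 > £26,113, so the minimum tax is the binding amount.

£43,596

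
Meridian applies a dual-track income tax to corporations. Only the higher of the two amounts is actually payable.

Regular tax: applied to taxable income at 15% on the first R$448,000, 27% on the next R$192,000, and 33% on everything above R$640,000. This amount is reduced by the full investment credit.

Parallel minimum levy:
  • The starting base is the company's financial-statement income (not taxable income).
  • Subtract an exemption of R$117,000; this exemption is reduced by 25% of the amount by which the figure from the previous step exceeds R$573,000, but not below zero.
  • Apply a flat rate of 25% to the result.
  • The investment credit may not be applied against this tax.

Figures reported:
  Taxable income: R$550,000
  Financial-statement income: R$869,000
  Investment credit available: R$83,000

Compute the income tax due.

Parallel minimum levy:
  Base (financial-statement income): R$869,000
  Exemption: R$117,000 − 25% × (R$869,000 − R$573,000) = R$117,000 − R$74,000 = R$43,000
  Base: R$869,000 − R$43,000 = R$826,000
  R$826,000 × 25% = R$206,500

Regular tax:
  R$448,000 × 15% = R$67,200
  R$102,000 × 27% = R$27,540
  → R$94,740
  Less investment credit R$83,000 → R$11,740

R$206,500 > R$11,740, so the parallel minimum levy is the binding amount.

R$206,500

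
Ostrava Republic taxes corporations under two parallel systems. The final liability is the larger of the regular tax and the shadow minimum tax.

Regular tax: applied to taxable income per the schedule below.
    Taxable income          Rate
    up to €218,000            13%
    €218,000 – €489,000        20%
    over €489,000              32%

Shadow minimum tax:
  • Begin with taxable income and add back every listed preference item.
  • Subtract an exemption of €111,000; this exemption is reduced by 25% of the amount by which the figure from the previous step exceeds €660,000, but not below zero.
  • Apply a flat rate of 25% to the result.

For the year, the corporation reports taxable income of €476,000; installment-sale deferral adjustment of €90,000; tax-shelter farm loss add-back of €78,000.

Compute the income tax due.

€133,250

Shadow minimum tax:
  Adjusted income: €476,000 + €90,000 + €78,000 = €644,000
  Exemption: €644,000 ≤ €660,000, so full €111,000 applies
  Base: €644,000 − €111,000 = €533,000
  €533,000 × 25% = €133,250

Regular tax:
  €218,000 × 13% = €28,340
  €258,000 × 20% = €51,600
  → €79,940

€133,250 > €79,940, so the shadow minimum tax is the binding amount.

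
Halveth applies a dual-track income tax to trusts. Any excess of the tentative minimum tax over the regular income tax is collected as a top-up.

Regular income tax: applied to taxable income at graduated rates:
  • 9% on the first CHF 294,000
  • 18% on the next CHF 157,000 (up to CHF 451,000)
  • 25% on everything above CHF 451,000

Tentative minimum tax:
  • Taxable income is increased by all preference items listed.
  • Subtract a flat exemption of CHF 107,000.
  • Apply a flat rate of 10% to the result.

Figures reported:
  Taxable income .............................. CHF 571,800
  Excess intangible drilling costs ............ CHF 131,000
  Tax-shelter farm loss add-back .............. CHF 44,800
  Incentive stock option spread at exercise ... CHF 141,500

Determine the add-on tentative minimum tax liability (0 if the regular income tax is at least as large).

CHF 0

Tentative minimum tax:
  Adjusted income: CHF 571,800 + CHF 131,000 + CHF 44,800 + CHF 141,500 = CHF 889,100
  Less exemption CHF 107,000 → base CHF 782,100
  CHF 782,100 × 10% = CHF 78,210

Regular income tax:
  CHF 294,000 × 9% = CHF 26,460
  CHF 157,000 × 18% = CHF 28,260
  CHF 120,800 × 25% = CHF 30,200
  → CHF 84,920

CHF 78,210 ≤ CHF 84,920, so no add-on is due.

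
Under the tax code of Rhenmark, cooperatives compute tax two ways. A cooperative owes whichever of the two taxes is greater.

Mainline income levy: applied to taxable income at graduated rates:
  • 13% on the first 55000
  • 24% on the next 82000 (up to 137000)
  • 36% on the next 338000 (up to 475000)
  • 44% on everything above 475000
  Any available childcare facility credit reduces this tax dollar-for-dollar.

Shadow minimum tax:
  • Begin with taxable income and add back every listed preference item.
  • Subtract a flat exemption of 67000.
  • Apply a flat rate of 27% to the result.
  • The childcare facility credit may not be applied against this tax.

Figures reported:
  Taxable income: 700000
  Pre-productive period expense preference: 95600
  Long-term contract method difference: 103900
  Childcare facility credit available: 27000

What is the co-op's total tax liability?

Mainline income levy:
  55000 × 13% = 7150
  82000 × 24% = 19680
  338000 × 36% = 121680
  225000 × 44% = 99000
  → 247510
  Less childcare facility credit 27000 → 220510

Shadow minimum tax:
  Adjusted income: 700000 + 95600 + 103900 = 899500
  Less exemption 67000 → base 832500
  832500 × 27% = 224775

224775 > 220510, so the shadow minimum tax is the binding amount.

224775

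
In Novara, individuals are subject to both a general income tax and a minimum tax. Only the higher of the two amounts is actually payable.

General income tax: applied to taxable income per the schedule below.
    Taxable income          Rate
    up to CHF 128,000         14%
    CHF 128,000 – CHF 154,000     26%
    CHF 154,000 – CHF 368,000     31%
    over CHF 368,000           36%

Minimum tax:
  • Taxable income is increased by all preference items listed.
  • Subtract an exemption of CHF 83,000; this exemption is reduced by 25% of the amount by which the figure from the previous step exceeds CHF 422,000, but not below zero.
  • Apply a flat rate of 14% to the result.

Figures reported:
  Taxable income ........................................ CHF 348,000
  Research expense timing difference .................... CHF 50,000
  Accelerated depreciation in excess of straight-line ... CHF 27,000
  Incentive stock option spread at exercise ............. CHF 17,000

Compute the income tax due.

CHF 84,820

General income tax:
  CHF 128,000 × 14% = CHF 17,920
  CHF 26,000 × 26% = CHF 6,760
  CHF 194,000 × 31% = CHF 60,140
  → CHF 84,820

Minimum tax:
  Adjusted income: CHF 348,000 + CHF 50,000 + CHF 27,000 + CHF 17,000 = CHF 442,000
  Exemption: CHF 83,000 − 25% × (CHF 442,000 − CHF 422,000) = CHF 83,000 − CHF 5,000 = CHF 78,000
  Base: CHF 442,000 − CHF 78,000 = CHF 364,000
  CHF 364,000 × 14% = CHF 50,960

CHF 84,820 > CHF 50,960, so the general income tax governs.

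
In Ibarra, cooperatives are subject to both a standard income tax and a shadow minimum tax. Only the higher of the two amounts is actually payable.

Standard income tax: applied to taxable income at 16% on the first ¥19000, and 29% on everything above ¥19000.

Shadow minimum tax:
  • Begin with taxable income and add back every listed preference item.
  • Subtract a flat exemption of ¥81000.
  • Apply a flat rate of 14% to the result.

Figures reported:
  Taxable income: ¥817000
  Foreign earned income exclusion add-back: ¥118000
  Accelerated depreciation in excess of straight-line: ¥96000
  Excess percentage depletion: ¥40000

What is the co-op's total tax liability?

¥234460

Shadow minimum tax:
  Adjusted income: ¥817000 + ¥118000 + ¥96000 + ¥40000 = ¥1071000
  Less exemption ¥81000 → base ¥990000
  ¥990000 × 14% = ¥138600

Standard income tax:
  ¥19000 × 16% = ¥3040
  ¥798000 × 29% = ¥231420
  → ¥234460

¥234460 > ¥138600, so the standard income tax governs.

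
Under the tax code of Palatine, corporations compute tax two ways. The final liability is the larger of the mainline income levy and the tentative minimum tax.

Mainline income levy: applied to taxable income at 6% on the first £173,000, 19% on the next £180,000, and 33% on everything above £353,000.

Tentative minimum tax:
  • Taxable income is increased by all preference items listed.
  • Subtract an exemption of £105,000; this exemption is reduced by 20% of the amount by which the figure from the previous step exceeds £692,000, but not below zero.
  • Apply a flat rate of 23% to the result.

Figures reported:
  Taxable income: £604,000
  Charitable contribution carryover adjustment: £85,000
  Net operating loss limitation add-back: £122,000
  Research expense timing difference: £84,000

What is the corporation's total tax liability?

£191,038

Tentative minimum tax:
  Adjusted income: £604,000 + £85,000 + £122,000 + £84,000 = £895,000
  Exemption: £105,000 − 20% × (£895,000 − £692,000) = £105,000 − £40,600 = £64,400
  Base: £895,000 − £64,400 = £830,600
  £830,600 × 23% = £191,038

Mainline income levy:
  £173,000 × 6% = £10,380
  £180,000 × 19% = £34,200
  £251,000 × 33% = £82,830
  → £127,410

£191,038 > £127,410, so the tentative minimum tax is the binding amount.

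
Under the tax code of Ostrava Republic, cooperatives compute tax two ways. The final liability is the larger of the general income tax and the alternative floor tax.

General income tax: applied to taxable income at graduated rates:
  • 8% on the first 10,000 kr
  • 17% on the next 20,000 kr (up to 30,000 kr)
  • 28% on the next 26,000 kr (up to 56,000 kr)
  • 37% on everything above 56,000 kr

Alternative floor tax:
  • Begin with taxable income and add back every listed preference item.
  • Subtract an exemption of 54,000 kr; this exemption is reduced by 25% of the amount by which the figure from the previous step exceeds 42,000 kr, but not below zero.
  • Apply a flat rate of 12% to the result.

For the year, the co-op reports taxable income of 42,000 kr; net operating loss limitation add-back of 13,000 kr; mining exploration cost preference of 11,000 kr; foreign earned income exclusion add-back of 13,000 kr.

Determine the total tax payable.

7,560 kr

Alternative floor tax:
  Adjusted income: 42,000 kr + 13,000 kr + 11,000 kr + 13,000 kr = 79,000 kr
  Exemption: 54,000 kr − 25% × (79,000 kr − 42,000 kr) = 54,000 kr − 9,250 kr = 44,750 kr
  Base: 79,000 kr − 44,750 kr = 34,250 kr
  34,250 kr × 12% = 4,110 kr

General income tax:
  10,000 kr × 8% = 800 kr
  20,000 kr × 17% = 3,400 kr
  12,000 kr × 28% = 3,360 kr
  → 7,560 kr

7,560 kr > 4,110 kr, so the general income tax governs.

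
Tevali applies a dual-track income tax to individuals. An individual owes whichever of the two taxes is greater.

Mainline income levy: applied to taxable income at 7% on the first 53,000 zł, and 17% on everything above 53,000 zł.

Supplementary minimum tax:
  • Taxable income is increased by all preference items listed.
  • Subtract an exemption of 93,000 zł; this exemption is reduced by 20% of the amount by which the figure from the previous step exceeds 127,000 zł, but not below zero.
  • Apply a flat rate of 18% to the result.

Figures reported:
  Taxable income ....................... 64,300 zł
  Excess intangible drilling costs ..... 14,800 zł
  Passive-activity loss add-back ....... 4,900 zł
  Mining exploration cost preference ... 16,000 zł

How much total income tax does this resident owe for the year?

5,631 zł

Mainline income levy:
  53,000 zł × 7% = 3,710 zł
  11,300 zł × 17% = 1,921 zł
  → 5,631 zł

Supplementary minimum tax:
  Adjusted income: 64,300 zł + 14,800 zł + 4,900 zł + 16,000 zł = 100,000 zł
  Exemption: 100,000 zł ≤ 127,000 zł, so full 93,000 zł applies
  Base: 100,000 zł − 93,000 zł = 7,000 zł
  7,000 zł × 18% = 1,260 zł

5,631 zł > 1,260 zł, so the mainline income levy governs.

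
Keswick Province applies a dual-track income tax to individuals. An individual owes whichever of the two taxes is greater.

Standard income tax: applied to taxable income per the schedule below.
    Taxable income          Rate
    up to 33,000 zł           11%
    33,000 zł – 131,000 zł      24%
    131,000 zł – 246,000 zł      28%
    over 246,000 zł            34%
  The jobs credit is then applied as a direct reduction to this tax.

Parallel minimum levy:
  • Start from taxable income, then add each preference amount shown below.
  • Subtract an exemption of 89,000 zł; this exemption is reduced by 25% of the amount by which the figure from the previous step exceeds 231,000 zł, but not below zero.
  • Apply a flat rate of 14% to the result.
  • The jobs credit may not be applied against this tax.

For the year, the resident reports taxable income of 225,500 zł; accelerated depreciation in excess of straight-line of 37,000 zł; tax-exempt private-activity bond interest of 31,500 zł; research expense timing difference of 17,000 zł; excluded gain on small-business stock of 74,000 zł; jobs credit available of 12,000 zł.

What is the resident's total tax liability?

46,830 zł

Standard income tax:
  33,000 zł × 11% = 3,630 zł
  98,000 zł × 24% = 23,520 zł
  94,500 zł × 28% = 26,460 zł
  → 53,610 zł
  Less jobs credit 12,000 zł → 41,610 zł

Parallel minimum levy:
  Adjusted income: 225,500 zł + 37,000 zł + 31,500 zł + 17,000 zł + 74,000 zł = 385,000 zł
  Exemption: 89,000 zł − 25% × (385,000 zł − 231,000 zł) = 89,000 zł − 38,500 zł = 50,500 zł
  Base: 385,000 zł − 50,500 zł = 334,500 zł
  334,500 zł × 14% = 46,830 zł

46,830 zł > 41,610 zł, so the parallel minimum levy is the binding amount.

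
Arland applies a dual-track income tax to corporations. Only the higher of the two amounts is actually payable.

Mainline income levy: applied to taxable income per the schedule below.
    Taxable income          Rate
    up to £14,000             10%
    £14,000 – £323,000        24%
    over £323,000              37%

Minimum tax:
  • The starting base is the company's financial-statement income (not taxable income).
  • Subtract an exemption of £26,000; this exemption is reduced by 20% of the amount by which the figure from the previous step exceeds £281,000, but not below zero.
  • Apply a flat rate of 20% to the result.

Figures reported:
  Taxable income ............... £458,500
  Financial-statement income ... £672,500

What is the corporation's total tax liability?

£134,500

Minimum tax:
  Base (financial-statement income): £672,500
  Exemption: 20% × (£672,500 − £281,000) = £78,300 ≥ £26,000, so the exemption is fully phased out
  Base: £672,500 − £0 = £672,500
  £672,500 × 20% = £134,500

Mainline income levy:
  £14,000 × 10% = £1,400
  £309,000 × 24% = £74,160
  £135,500 × 37% = £50,135
  → £125,695

£134,500 > £125,695, so the minimum tax is the binding amount.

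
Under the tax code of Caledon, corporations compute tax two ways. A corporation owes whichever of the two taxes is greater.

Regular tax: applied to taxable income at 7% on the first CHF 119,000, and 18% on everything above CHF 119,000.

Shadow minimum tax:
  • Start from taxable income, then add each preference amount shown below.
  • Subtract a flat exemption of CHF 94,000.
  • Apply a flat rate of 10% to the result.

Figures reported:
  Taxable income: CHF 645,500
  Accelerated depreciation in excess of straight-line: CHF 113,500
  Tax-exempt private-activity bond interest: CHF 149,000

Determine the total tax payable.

Regular tax:
  CHF 119,000 × 7% = CHF 8,330
  CHF 526,500 × 18% = CHF 94,770
  → CHF 103,100

Shadow minimum tax:
  Adjusted income: CHF 645,500 + CHF 113,500 + CHF 149,000 = CHF 908,000
  Less exemption CHF 94,000 → base CHF 814,000
  CHF 814,000 × 10% = CHF 81,400

CHF 103,100 > CHF 81,400, so the regular tax governs.

CHF 103,100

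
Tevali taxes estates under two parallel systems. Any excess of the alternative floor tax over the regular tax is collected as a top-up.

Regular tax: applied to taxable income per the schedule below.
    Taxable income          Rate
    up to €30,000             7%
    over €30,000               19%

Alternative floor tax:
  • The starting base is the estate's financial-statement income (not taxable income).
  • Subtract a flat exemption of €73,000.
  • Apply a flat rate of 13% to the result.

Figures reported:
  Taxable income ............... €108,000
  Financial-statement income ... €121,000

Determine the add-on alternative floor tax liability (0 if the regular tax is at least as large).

Alternative floor tax:
  Base (financial-statement income): €121,000
  Less exemption €73,000 → base €48,000
  €48,000 × 13% = €6,240

Regular tax:
  €30,000 × 7% = €2,100
  €78,000 × 19% = €14,820
  → €16,920

€6,240 ≤ €16,920, so no add-on is due.

€0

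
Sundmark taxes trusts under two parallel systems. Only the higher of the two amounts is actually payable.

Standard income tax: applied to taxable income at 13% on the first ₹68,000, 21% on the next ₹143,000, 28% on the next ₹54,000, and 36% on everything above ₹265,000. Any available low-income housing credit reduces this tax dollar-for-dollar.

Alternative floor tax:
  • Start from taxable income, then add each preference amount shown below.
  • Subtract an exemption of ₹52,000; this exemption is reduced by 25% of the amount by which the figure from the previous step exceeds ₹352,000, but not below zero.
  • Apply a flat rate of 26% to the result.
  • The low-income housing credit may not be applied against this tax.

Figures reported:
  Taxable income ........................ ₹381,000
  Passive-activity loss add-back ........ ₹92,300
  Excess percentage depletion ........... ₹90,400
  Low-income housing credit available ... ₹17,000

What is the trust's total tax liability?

Alternative floor tax:
  Adjusted income: ₹381,000 + ₹92,300 + ₹90,400 = ₹563,700
  Exemption: 25% × (₹563,700 − ₹352,000) = ₹52,925 ≥ ₹52,000, so the exemption is fully phased out
  Base: ₹563,700 − ₹0 = ₹563,700
  ₹563,700 × 26% = ₹146,562

Standard income tax:
  ₹68,000 × 13% = ₹8,840
  ₹143,000 × 21% = ₹30,030
  ₹54,000 × 28% = ₹15,120
  ₹116,000 × 36% = ₹41,760
  → ₹95,750
  Less low-income housing credit ₹17,000 → ₹78,750

₹146,562 > ₹78,750, so the alternative floor tax is the binding amount.

₹146,562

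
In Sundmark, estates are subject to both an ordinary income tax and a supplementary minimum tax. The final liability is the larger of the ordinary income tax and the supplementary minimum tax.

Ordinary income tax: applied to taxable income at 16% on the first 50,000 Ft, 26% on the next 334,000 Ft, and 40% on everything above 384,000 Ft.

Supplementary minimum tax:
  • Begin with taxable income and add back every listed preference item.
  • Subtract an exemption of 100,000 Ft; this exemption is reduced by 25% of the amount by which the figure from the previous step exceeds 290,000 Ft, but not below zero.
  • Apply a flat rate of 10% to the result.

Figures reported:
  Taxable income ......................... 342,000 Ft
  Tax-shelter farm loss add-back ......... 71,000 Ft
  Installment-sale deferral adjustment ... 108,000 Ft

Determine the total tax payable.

83,920 Ft

Ordinary income tax:
  50,000 Ft × 16% = 8,000 Ft
  292,000 Ft × 26% = 75,920 Ft
  → 83,920 Ft

Supplementary minimum tax:
  Adjusted income: 342,000 Ft + 71,000 Ft + 108,000 Ft = 521,000 Ft
  Exemption: 100,000 Ft − 25% × (521,000 Ft − 290,000 Ft) = 100,000 Ft − 57,750 Ft = 42,250 Ft
  Base: 521,000 Ft − 42,250 Ft = 478,750 Ft
  478,750 Ft × 10% = 47,875 Ft

83,920 Ft > 47,875 Ft, so the ordinary income tax governs.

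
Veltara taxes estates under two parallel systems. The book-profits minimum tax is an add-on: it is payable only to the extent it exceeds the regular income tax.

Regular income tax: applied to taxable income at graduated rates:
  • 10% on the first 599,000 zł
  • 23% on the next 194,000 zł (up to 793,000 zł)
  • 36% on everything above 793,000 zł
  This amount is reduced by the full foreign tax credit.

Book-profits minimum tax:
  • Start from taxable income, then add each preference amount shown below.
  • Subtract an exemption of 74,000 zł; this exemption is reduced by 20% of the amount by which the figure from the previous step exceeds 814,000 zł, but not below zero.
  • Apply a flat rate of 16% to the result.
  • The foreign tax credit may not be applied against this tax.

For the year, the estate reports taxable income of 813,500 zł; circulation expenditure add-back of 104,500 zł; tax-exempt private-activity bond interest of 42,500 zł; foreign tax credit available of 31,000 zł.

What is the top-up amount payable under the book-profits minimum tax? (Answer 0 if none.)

65,628 zł

Book-profits minimum tax:
  Adjusted income: 813,500 zł + 104,500 zł + 42,500 zł = 960,500 zł
  Exemption: 74,000 zł − 20% × (960,500 zł − 814,000 zł) = 74,000 zł − 29,300 zł = 44,700 zł
  Base: 960,500 zł − 44,700 zł = 915,800 zł
  915,800 zł × 16% = 146,528 zł

Regular income tax:
  599,000 zł × 10% = 59,900 zł
  194,000 zł × 23% = 44,620 zł
  20,500 zł × 36% = 7,380 zł
  → 111,900 zł
  Less foreign tax credit 31,000 zł → 80,900 zł

Excess of book-profits minimum tax over regular income tax: 146,528 zł − 80,900 zł = 65,628 zł.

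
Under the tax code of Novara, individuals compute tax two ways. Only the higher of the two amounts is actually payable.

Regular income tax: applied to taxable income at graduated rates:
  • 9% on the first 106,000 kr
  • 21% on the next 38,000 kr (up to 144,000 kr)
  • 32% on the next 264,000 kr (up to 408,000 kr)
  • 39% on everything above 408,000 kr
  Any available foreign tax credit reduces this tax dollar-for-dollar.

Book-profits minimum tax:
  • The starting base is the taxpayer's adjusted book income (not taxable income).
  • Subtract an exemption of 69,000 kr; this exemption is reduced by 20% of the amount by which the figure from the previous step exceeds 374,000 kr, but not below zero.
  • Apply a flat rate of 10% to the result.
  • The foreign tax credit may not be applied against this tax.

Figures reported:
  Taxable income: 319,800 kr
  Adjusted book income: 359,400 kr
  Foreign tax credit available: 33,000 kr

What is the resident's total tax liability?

Book-profits minimum tax:
  Base (adjusted book income): 359,400 kr
  Exemption: 359,400 kr ≤ 374,000 kr, so full 69,000 kr applies
  Base: 359,400 kr − 69,000 kr = 290,400 kr
  290,400 kr × 10% = 29,040 kr

Regular income tax:
  106,000 kr × 9% = 9,540 kr
  38,000 kr × 21% = 7,980 kr
  175,800 kr × 32% = 56,256 kr
  → 73,776 kr
  Less foreign tax credit 33,000 kr → 40,776 kr

40,776 kr > 29,040 kr, so the regular income tax governs.

40,776 kr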